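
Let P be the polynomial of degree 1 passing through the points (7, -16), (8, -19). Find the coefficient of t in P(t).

Write P(t) = at + b. Substituting each data point gives a linear system:
  7a + b = -16
  8a + b = -19
Solving the system yields a = -3, b = 5.
So P(t) = -3t + 5.
The leading coefficient is -3.

-3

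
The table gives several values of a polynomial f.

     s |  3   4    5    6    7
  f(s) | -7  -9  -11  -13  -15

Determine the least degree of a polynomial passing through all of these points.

1

Forward differences of the values at s = 3, 4, 5, 6, 7:
  f  : -7  -9  -11  -13  -15
  Δ  : -2  -2  -2  -2
  Δ^2: 0  0  0
  Δ^3: 0  0
  Δ^4: 0
The first differences are constant (-2) and nonzero, while all higher differences vanish, so the minimal degree is 1.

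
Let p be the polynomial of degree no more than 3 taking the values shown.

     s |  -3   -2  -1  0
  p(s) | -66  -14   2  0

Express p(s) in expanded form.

p(s) = 3s^3 - 5s

Using the Lagrange interpolation formula with nodes -3, -2, -1, 0:
  L_0(s) = (s + 2)(s + 1)s / -6
  L_1(s) = (s + 3)(s + 1)s / 2
  L_2(s) = (s + 3)(s + 2)s / -2
  L_3(s) = (s + 3)(s + 2)(s + 1) / 6
Then p(s) = -66·L_0(s) - 14·L_1(s) + 2·L_2(s) + 0·L_3(s).
Expanding and collecting terms gives p(s) = 3s³ - 5s.
Check: p(0) = 0. ✓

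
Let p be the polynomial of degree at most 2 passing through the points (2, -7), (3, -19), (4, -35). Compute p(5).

Using the Lagrange interpolation formula with nodes 2, 3, 4:
  L_0(x) = (x - 3)(x - 4) / 2
  L_1(x) = (x - 2)(x - 4) / -1
  L_2(x) = (x - 2)(x - 3) / 2
Then p(x) = -7·L_0(x) - 19·L_1(x) - 35·L_2(x).
Expanding and collecting terms gives p(x) = -2x^2 - 2x + 5.
Evaluating at x = 5: p(5) = -55.

-55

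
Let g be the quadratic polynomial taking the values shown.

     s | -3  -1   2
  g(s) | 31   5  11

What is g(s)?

g(s) = 3s^2 - s + 1

Write g(s) = as^2 + bs + c. Substituting each data point gives a linear system:
  9a - 3b + c = 31
  a - b + c = 5
  4a + 2b + c = 11
Solving the system yields a = 3, b = -1, c = 1.
So g(s) = 3s^2 - s + 1.
Check: g(-1) = 5. ✓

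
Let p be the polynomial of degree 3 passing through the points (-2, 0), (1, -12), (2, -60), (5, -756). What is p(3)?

-180

Using the Lagrange interpolation formula with nodes -2, 1, 2, 5:
  L_0(n) = (n - 1)(n - 2)(n - 5) / -84
  L_1(n) = (n + 2)(n - 2)(n - 5) / 12
  L_2(n) = (n + 2)(n - 1)(n - 5) / -12
  L_3(n) = (n + 2)(n - 1)(n - 2) / 84
Then p(n) = 0·L_0(n) - 12·L_1(n) - 60·L_2(n) - 756·L_3(n).
Expanding and collecting terms gives p(n) = -5n^3 - 6n^2 + 5n - 6.
Evaluating at n = 3: p(3) = -180.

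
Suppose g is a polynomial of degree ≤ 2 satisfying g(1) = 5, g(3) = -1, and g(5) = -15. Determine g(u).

Write g(u) = au^2 + bu + c. Substituting each data point gives a linear system:
  a + b + c = 5
  9a + 3b + c = -1
  25a + 5b + c = -15
Solving the system yields a = -1, b = 1, c = 5.
So g(u) = -u^2 + u + 5.
Check: g(3) = -1. ✓

g(u) = -u^2 + u + 5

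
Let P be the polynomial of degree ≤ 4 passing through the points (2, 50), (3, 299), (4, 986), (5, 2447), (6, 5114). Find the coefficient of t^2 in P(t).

Write P(t) = at^4 + bt^3 + ct^2 + dt + e. Substituting each data point gives a linear system:
  16a + 8b + 4c + 2d + e = 50
  81a + 27b + 9c + 3d + e = 299
  256a + 64b + 16c + 4d + e = 986
  625a + 125b + 25c + 5d + e = 2447
  1296a + 216b + 36c + 6d + e = 5114
Solving the system yields a = 4, b = 0, c = -1, d = -6, e = 2.
So P(t) = 4t^4 - t^2 - 6t + 2.
The coefficient of t^2 is -1.

-1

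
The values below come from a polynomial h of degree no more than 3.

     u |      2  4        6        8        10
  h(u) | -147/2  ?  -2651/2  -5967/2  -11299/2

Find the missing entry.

On equispaced nodes a degree-3 polynomial has vanishing fourth forward difference, so
  h(2) - 4·h(4) + 6·h(6) - 4·h(8) + h(10) = 0.
Substituting the known values and solving for h(4):
  -4·h(4) = 1742
  h(4) = -871/2.

-871/2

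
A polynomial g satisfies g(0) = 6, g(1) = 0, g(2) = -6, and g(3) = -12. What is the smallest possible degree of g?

Forward differences of the values at s = 0, 1, 2, 3:
  g  : 6  0  -6  -12
  Δ  : -6  -6  -6
  Δ^2: 0  0
  Δ^3: 0
The first differences are constant (-6) and nonzero, while all higher differences vanish, so the minimal degree is 1.

1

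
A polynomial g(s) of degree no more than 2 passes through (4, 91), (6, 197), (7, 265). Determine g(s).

Using the Lagrange interpolation formula with nodes 4, 6, 7:
  L_0(s) = (s - 6)(s - 7) / 6
  L_1(s) = (s - 4)(s - 7) / -2
  L_2(s) = (s - 4)(s - 6) / 3
Then g(s) = 91·L_0(s) + 197·L_1(s) + 265·L_2(s).
Expanding and collecting terms gives g(s) = 5s² + 3s - 1.
Check: g(4) = 91. ✓

g(s) = 5s^2 + 3s - 1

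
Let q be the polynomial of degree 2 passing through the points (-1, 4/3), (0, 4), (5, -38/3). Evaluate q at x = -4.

-56/3

Write q(x) = ax^2 + bx + c. Substituting each data point gives a linear system:
  a - b + c = 4/3
  c = 4
  25a + 5b + c = -38/3
Solving the system yields a = -1, b = 5/3, c = 4.
So q(x) = -x^2 + (5/3)x + 4.
Then q(-4) = -56/3.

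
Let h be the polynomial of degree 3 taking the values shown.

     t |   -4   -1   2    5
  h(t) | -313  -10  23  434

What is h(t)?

Write h(t) = at^3 + bt^2 + ct + d. Substituting each data point gives a linear system:
  -64a + 16b - 4c + d = -313
  -a + b - c + d = -10
  8a + 4b + 2c + d = 23
  125a + 25b + 5c + d = 434
Solving the system yields a = 4, b = -3, c = 2, d = -1.
So h(t) = 4t³ - 3t² + 2t - 1.
Check: h(2) = 23. ✓

h(t) = 4t^3 - 3t^2 + 2t - 1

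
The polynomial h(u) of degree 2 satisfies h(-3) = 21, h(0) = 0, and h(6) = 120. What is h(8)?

Write h(u) = au^2 + bu + c. Substituting each data point gives a linear system:
  9a - 3b + c = 21
  c = 0
  36a + 6b + c = 120
Solving the system yields a = 3, b = 2, c = 0.
So h(u) = 3u^2 + 2u.
Then h(8) = 208.

208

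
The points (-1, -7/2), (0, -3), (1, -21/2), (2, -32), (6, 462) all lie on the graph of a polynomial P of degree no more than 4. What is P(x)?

Write P(x) = ax^4 + bx^3 + cx^2 + dx + e. Substituting each data point gives a linear system:
  a - b + c - d + e = -7/2
  e = -3
  a + b + c + d + e = -21/2
  16a + 8b + 4c + 2d + e = -32
  1296a + 216b + 36c + 6d + e = 462
Solving the system yields a = 1, b = -3, c = -5, d = -1/2, e = -3.
So P(x) = x^4 - 3x^3 - 5x^2 - (1/2)x - 3.
Check: P(6) = 462. ✓

P(x) = x^4 - 3x^3 - 5x^2 - (1/2)x - 3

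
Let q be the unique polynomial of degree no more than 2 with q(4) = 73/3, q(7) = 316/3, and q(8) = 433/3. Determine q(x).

Write q(x) = ax^2 + bx + c. Substituting each data point gives a linear system:
  16a + 4b + c = 73/3
  49a + 7b + c = 316/3
  64a + 8b + c = 433/3
Solving the system yields a = 3, b = -6, c = 1/3.
So q(x) = 3x^2 - 6x + 1/3.
Check: q(7) = 316/3. ✓

q(x) = 3x^2 - 6x + 1/3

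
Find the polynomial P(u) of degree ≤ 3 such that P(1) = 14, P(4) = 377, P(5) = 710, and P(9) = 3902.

Write P(u) = au^3 + bu^2 + cu + d. Substituting each data point gives a linear system:
  a + b + c + d = 14
  64a + 16b + 4c + d = 377
  125a + 25b + 5c + d = 710
  729a + 81b + 9c + d = 3902
Solving the system yields a = 5, b = 3, c = 1, d = 5.
So P(u) = 5u^3 + 3u^2 + u + 5.
Check: P(9) = 3902. ✓

P(u) = 5u^3 + 3u^2 + u + 5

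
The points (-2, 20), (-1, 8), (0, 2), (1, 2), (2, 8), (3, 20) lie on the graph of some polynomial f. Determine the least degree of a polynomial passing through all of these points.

Forward differences of the values at x = -2, -1, 0, 1, 2, 3:
  f  : 20  8  2  2  8  20
  Δ  : -12  -6  0  6  12
  Δ^2: 6  6  6  6
  Δ^3: 0  0  0
  Δ^4: 0  0
  Δ^5: 0
The second differences are constant (6) and nonzero, while all higher differences vanish, so the minimal degree is 2.

2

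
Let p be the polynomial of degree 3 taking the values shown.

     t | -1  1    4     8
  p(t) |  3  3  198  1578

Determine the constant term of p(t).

Write p(t) = at^3 + bt^2 + ct + d. Substituting each data point gives a linear system:
  -a + b - c + d = 3
  a + b + c + d = 3
  64a + 16b + 4c + d = 198
  512a + 64b + 8c + d = 1578
Solving the system yields a = 3, b = 1, c = -3, d = 2.
So p(t) = 3t^3 + t^2 - 3t + 2.
The constant term is 2.

2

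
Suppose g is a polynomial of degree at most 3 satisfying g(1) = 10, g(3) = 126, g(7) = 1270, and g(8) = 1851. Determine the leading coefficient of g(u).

Write g(u) = au^3 + bu^2 + cu + d. Substituting each data point gives a linear system:
  a + b + c + d = 10
  27a + 9b + 3c + d = 126
  343a + 49b + 7c + d = 1270
  512a + 64b + 8c + d = 1851
Solving the system yields a = 3, b = 5, c = -1, d = 3.
So g(u) = 3u^3 + 5u^2 - u + 3.
The leading coefficient is 3.

3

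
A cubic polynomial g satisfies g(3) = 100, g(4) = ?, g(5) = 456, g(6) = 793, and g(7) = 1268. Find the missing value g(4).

233

The 4 known points determine the degree-3 polynomial uniquely.
Write g(x) = ax^3 + bx^2 + cx + d. Substituting each data point gives a linear system:
  27a + 9b + 3c + d = 100
  125a + 25b + 5c + d = 456
  216a + 36b + 6c + d = 793
  343a + 49b + 7c + d = 1268
Solving the system yields a = 4, b = -3, c = 6, d = 1.
So g(x) = 4x^3 - 3x^2 + 6x + 1.
Then g(4) = 233.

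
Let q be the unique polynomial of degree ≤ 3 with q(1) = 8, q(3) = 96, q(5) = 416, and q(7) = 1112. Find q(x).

q(x) = 3x^3 + 2x^2 - 3x + 6

Write q(x) = ax^3 + bx^2 + cx + d. Substituting each data point gives a linear system:
  a + b + c + d = 8
  27a + 9b + 3c + d = 96
  125a + 25b + 5c + d = 416
  343a + 49b + 7c + d = 1112
Solving the system yields a = 3, b = 2, c = -3, d = 6.
So q(x) = 3x³ + 2x² - 3x + 6.
Check: q(5) = 416. ✓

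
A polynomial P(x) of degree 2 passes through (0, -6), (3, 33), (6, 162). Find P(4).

66

Forward differences of the values at x = 0, 3, 6:
  P  : -6  33  162
  Δ  : 39  129
  Δ^2: 90
The second differences are constant, confirming degree 2.
Interpolating (Newton forward form) and evaluating at x = 4 gives P(4) = 66.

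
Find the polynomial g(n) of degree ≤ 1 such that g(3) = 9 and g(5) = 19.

g(n) = 5n - 6

Write g(n) = an + b. Substituting each data point gives a linear system:
  3a + b = 9
  5a + b = 19
Solving the system yields a = 5, b = -6.
So g(n) = 5n - 6.
Check: g(5) = 19. ✓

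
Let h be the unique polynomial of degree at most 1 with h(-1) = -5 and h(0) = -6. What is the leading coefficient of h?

-1

Write h(n) = an + b. Substituting each data point gives a linear system:
  -a + b = -5
  b = -6
Solving the system yields a = -1, b = -6.
So h(n) = -n - 6.
The leading coefficient is -1.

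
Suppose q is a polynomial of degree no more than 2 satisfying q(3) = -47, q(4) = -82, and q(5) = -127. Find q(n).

q(n) = -5n^2 - 2

Write q(n) = an^2 + bn + c. Substituting each data point gives a linear system:
  9a + 3b + c = -47
  16a + 4b + c = -82
  25a + 5b + c = -127
Solving the system yields a = -5, b = 0, c = -2.
So q(n) = -5n^2 - 2.
Check: q(5) = -127. ✓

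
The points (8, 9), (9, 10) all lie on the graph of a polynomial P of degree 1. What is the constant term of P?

1

Write P(u) = au + b. Substituting each data point gives a linear system:
  8a + b = 9
  9a + b = 10
Solving the system yields a = 1, b = 1.
So P(u) = u + 1.
The constant term is 1.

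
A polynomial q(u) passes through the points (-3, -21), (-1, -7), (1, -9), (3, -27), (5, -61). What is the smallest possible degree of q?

2

Forward differences of the values at u = -3, -1, 1, 3, 5:
  q  : -21  -7  -9  -27  -61
  Δ  : 14  -2  -18  -34
  Δ^2: -16  -16  -16
  Δ^3: 0  0
  Δ^4: 0
The second differences are constant (-16) and nonzero, while all higher differences vanish, so the minimal degree is 2.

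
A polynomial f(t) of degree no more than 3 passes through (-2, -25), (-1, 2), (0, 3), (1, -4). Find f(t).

Write f(t) = at^3 + bt^2 + ct + d. Substituting each data point gives a linear system:
  -8a + 4b - 2c + d = -25
  -a + b - c + d = 2
  d = 3
  a + b + c + d = -4
Solving the system yields a = 3, b = -4, c = -6, d = 3.
So f(t) = 3t³ - 4t² - 6t + 3.
Check: f(1) = -4. ✓

f(t) = 3t^3 - 4t^2 - 6t + 3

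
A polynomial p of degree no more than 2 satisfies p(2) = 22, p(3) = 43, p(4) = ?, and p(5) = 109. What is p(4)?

On equispaced nodes a degree-2 polynomial has vanishing third forward difference, so
  - p(2) + 3·p(3) - 3·p(4) + p(5) = 0.
Substituting the known values and solving for p(4):
  -3·p(4) = -216
  p(4) = 72.

72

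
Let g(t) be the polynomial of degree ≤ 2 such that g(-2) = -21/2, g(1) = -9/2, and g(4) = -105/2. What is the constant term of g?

-1/2

Write g(t) = at^2 + bt + c. Substituting each data point gives a linear system:
  4a - 2b + c = -21/2
  a + b + c = -9/2
  16a + 4b + c = -105/2
Solving the system yields a = -3, b = -1, c = -1/2.
So g(t) = -3t^2 - t - 1/2.
The constant term is -1/2.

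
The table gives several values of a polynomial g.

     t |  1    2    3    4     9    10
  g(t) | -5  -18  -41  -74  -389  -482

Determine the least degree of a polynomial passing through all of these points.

Divided differences on the nodes 1, 2, 3, 4, 9, 10:
  order 0: -5  -18  -41  -74  -389  -482
  order 1: -13  -23  -33  -63  -93
  order 2: -5  -5  -5  -5
  order 3: 0  0  0
  order 4: 0  0
  order 5: 0
The order-2 divided differences are all -5 (nonzero) and every higher order vanishes, so the data lies on a polynomial of degree exactly 2.

2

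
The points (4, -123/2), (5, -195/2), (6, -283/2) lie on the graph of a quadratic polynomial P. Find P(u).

P(u) = -4u^2 + 5/2

Using the Lagrange interpolation formula with nodes 4, 5, 6:
  L_0(u) = (u - 5)(u - 6) / 2
  L_1(u) = (u - 4)(u - 6) / -1
  L_2(u) = (u - 4)(u - 5) / 2
Then P(u) = -123/2·L_0(u) - 195/2·L_1(u) - 283/2·L_2(u).
Expanding and collecting terms gives P(u) = -4u^2 + 5/2.
Check: P(4) = -123/2. ✓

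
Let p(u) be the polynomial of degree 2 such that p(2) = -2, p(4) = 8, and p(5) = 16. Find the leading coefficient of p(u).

Write p(u) = au^2 + bu + c. Substituting each data point gives a linear system:
  4a + 2b + c = -2
  16a + 4b + c = 8
  25a + 5b + c = 16
Solving the system yields a = 1, b = -1, c = -4.
So p(u) = u² - u - 4.
The leading coefficient is 1.

1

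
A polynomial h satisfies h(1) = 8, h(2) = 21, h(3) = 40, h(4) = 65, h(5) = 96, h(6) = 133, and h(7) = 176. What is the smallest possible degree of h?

Forward differences of the values at x = 1, 2, 3, 4, 5, 6, 7:
  h  : 8  21  40  65  96  133  176
  Δ  : 13  19  25  31  37  43
  Δ^2: 6  6  6  6  6
  Δ^3: 0  0  0  0
  Δ^4: 0  0  0
  Δ^5: 0  0
  Δ^6: 0
The second differences are constant (6) and nonzero, while all higher differences vanish, so the minimal degree is 2.

2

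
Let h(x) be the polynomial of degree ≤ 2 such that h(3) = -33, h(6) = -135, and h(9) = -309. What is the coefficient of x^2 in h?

Write h(x) = ax^2 + bx + c. Substituting each data point gives a linear system:
  9a + 3b + c = -33
  36a + 6b + c = -135
  81a + 9b + c = -309
Solving the system yields a = -4, b = 2, c = -3.
So h(x) = -4x^2 + 2x - 3.
The leading coefficient is -4.

-4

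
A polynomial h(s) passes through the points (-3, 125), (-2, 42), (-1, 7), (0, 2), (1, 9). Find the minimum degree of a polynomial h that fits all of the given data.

3

Forward differences of the values at s = -3, -2, -1, 0, 1:
  h  : 125  42  7  2  9
  Δ  : -83  -35  -5  7
  Δ^2: 48  30  12
  Δ^3: -18  -18
  Δ^4: 0
The third differences are constant (-18) and nonzero, while all higher differences vanish, so the minimal degree is 3.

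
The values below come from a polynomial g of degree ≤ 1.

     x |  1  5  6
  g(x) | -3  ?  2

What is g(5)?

The 2 known points determine the degree-1 polynomial uniquely.
Write g(x) = ax + b. Substituting each data point gives a linear system:
  a + b = -3
  6a + b = 2
Solving the system yields a = 1, b = -4.
So g(x) = x - 4.
Then g(5) = 1.

1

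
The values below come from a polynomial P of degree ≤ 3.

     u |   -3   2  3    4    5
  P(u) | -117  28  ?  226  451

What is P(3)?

The 4 known points determine the degree-3 polynomial uniquely.
Write P(u) = au^3 + bu^2 + cu + d. Substituting each data point gives a linear system:
  -27a + 9b - 3c + d = -117
  8a + 4b + 2c + d = 28
  64a + 16b + 4c + d = 226
  125a + 25b + 5c + d = 451
Solving the system yields a = 4, b = -2, c = -1, d = 6.
So P(u) = 4u^3 - 2u^2 - u + 6.
Then P(3) = 93.

93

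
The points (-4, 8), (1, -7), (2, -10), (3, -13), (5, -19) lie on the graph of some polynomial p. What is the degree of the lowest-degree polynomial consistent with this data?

1

Divided differences on the nodes -4, 1, 2, 3, 5:
  order 0: 8  -7  -10  -13  -19
  order 1: -3  -3  -3  -3
  order 2: 0  0  0
  order 3: 0  0
  order 4: 0
The order-1 divided differences are all -3 (nonzero) and every higher order vanishes, so the data lies on a polynomial of degree exactly 1.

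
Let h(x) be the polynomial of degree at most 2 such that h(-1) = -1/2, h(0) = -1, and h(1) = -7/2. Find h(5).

-67/2

Write h(x) = ax^2 + bx + c. Substituting each data point gives a linear system:
  a - b + c = -1/2
  c = -1
  a + b + c = -7/2
Solving the system yields a = -1, b = -3/2, c = -1.
So h(x) = -x^2 - (3/2)x - 1.
Then h(5) = -67/2.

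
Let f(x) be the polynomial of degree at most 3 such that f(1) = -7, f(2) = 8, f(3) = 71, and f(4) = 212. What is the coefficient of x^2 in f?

-6

Write f(x) = ax^3 + bx^2 + cx + d. Substituting each data point gives a linear system:
  a + b + c + d = -7
  8a + 4b + 2c + d = 8
  27a + 9b + 3c + d = 71
  64a + 16b + 4c + d = 212
Solving the system yields a = 5, b = -6, c = -2, d = -4.
So f(x) = 5x^3 - 6x^2 - 2x - 4.
The coefficient of x^2 is -6.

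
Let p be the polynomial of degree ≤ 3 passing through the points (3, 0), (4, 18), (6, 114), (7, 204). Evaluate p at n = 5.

54

Write p(n) = an^3 + bn^2 + cn + d. Substituting each data point gives a linear system:
  27a + 9b + 3c + d = 0
  64a + 16b + 4c + d = 18
  216a + 36b + 6c + d = 114
  343a + 49b + 7c + d = 204
Solving the system yields a = 1, b = -3, c = 2, d = -6.
So p(n) = n^3 - 3n^2 + 2n - 6.
Then p(5) = 54.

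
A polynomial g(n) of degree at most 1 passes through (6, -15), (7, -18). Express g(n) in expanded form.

Write g(n) = an + b. Substituting each data point gives a linear system:
  6a + b = -15
  7a + b = -18
Solving the system yields a = -3, b = 3.
So g(n) = -3n + 3.
Check: g(6) = -15. ✓

g(n) = -3n + 3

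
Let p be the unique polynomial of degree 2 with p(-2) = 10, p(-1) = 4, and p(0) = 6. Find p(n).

p(n) = 4n^2 + 6n + 6

Write p(n) = an^2 + bn + c. Substituting each data point gives a linear system:
  4a - 2b + c = 10
  a - b + c = 4
  c = 6
Solving the system yields a = 4, b = 6, c = 6.
So p(n) = 4n^2 + 6n + 6.
Check: p(0) = 6. ✓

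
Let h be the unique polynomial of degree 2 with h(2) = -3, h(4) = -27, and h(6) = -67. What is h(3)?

-13

Write h(x) = ax^2 + bx + c. Substituting each data point gives a linear system:
  4a + 2b + c = -3
  16a + 4b + c = -27
  36a + 6b + c = -67
Solving the system yields a = -2, b = 0, c = 5.
So h(x) = -2x² + 5.
Then h(3) = -13.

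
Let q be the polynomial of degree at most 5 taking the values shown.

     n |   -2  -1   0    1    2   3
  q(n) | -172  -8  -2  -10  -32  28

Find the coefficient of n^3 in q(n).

Write q(n) = an^5 + bn^4 + cn^3 + dn^2 + en + k. Substituting each data point gives a linear system:
  -32a + 16b - 8c + 4d - 2e + k = -172
  -a + b - c + d - e + k = -8
  k = -2
  a + b + c + d + e + k = -10
  32a + 16b + 8c + 4d + 2e + k = -32
  243a + 81b + 27c + 9d + 3e + k = 28
Solving the system yields a = 2, b = -6, c = 2, d = -1, e = -5, k = -2.
So q(n) = 2n^5 - 6n^4 + 2n^3 - n^2 - 5n - 2.
The coefficient of n^3 is 2.

2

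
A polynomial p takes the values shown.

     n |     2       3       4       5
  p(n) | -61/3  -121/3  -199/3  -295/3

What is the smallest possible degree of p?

Forward differences of the values at n = 2, 3, 4, 5:
  p  : -61/3  -121/3  -199/3  -295/3
  Δ  : -20  -26  -32
  Δ^2: -6  -6
  Δ^3: 0
The second differences are constant (-6) and nonzero, while all higher differences vanish, so the minimal degree is 2.

2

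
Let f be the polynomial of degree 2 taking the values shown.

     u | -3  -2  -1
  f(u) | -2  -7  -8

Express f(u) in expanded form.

f(u) = 2u^2 + 5u - 5

Write f(u) = au^2 + bu + c. Substituting each data point gives a linear system:
  9a - 3b + c = -2
  4a - 2b + c = -7
  a - b + c = -8
Solving the system yields a = 2, b = 5, c = -5.
So f(u) = 2u^2 + 5u - 5.
Check: f(-1) = -8. ✓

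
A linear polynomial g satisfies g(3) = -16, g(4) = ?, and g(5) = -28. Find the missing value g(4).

The 2 known points determine the degree-1 polynomial uniquely.
Write g(u) = au + b. Substituting each data point gives a linear system:
  3a + b = -16
  5a + b = -28
Solving the system yields a = -6, b = 2.
So g(u) = -6u + 2.
Then g(4) = -22.

-22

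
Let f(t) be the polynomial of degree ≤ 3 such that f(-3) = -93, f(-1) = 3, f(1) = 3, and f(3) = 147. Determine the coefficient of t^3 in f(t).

Write f(t) = at^3 + bt^2 + ct + d. Substituting each data point gives a linear system:
  -27a + 9b - 3c + d = -93
  -a + b - c + d = 3
  a + b + c + d = 3
  27a + 9b + 3c + d = 147
Solving the system yields a = 5, b = 3, c = -5, d = 0.
So f(t) = 5t³ + 3t² - 5t.
The leading coefficient is 5.

5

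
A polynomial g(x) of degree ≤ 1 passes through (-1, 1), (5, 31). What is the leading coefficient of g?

Write g(x) = ax + b. Substituting each data point gives a linear system:
  -a + b = 1
  5a + b = 31
Solving the system yields a = 5, b = 6.
So g(x) = 5x + 6.
The leading coefficient is 5.

5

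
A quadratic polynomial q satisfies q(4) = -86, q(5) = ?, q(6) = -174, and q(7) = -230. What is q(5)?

On equispaced nodes a degree-2 polynomial has vanishing third forward difference, so
  - q(4) + 3·q(5) - 3·q(6) + q(7) = 0.
Substituting the known values and solving for q(5):
  3·q(5) = -378
  q(5) = -126.

-126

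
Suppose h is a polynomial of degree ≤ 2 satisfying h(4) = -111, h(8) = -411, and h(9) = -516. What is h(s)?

Using the Lagrange interpolation formula with nodes 4, 8, 9:
  L_0(s) = (s - 8)(s - 9) / 20
  L_1(s) = (s - 4)(s - 9) / -4
  L_2(s) = (s - 4)(s - 8) / 5
Then h(s) = -111·L_0(s) - 411·L_1(s) - 516·L_2(s).
Expanding and collecting terms gives h(s) = -6s² - 3s - 3.
Check: h(9) = -516. ✓

h(s) = -6s^2 - 3s - 3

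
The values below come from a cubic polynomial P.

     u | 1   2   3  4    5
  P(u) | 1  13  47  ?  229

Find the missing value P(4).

The 4 known points determine the degree-3 polynomial uniquely.
Write P(u) = au^3 + bu^2 + cu + d. Substituting each data point gives a linear system:
  a + b + c + d = 1
  8a + 4b + 2c + d = 13
  27a + 9b + 3c + d = 47
  125a + 25b + 5c + d = 229
Solving the system yields a = 2, b = -1, c = 1, d = -1.
So P(u) = 2u^3 - u^2 + u - 1.
Then P(4) = 115.

115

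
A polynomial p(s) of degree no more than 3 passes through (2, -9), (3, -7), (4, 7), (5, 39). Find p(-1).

-3

Using the Lagrange interpolation formula with nodes 2, 3, 4, 5:
  L_0(s) = (s - 3)(s - 4)(s - 5) / -6
  L_1(s) = (s - 2)(s - 4)(s - 5) / 2
  L_2(s) = (s - 2)(s - 3)(s - 5) / -2
  L_3(s) = (s - 2)(s - 3)(s - 4) / 6
Then p(s) = -9·L_0(s) - 7·L_1(s) + 7·L_2(s) + 39·L_3(s).
Expanding and collecting terms gives p(s) = s^3 - 3s^2 - 2s - 1.
Evaluating at s = -1: p(-1) = -3.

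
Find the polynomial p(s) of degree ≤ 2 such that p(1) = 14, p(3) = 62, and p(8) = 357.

Using the Lagrange interpolation formula with nodes 1, 3, 8:
  L_0(s) = (s - 3)(s - 8) / 14
  L_1(s) = (s - 1)(s - 8) / -10
  L_2(s) = (s - 1)(s - 3) / 35
Then p(s) = 14·L_0(s) + 62·L_1(s) + 357·L_2(s).
Expanding and collecting terms gives p(s) = 5s² + 4s + 5.
Check: p(3) = 62. ✓

p(s) = 5s^2 + 4s + 5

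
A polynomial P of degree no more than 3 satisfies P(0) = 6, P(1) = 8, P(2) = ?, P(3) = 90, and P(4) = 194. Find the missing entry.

On equispaced nodes a degree-3 polynomial has vanishing fourth forward difference, so
  P(0) - 4·P(1) + 6·P(2) - 4·P(3) + P(4) = 0.
Substituting the known values and solving for P(2):
  6·P(2) = 192
  P(2) = 32.

32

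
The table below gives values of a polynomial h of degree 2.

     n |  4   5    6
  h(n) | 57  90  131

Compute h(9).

Forward differences of the values at n = 4, 5, 6:
  h  : 57  90  131
  Δ  : 33  41
  Δ^2: 8
The second differences are constant, confirming degree 2.
Interpolating (Newton forward form) and evaluating at n = 9 gives h(9) = 302.

302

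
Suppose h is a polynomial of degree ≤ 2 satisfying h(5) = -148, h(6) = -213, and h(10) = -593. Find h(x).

h(x) = -6x^2 + x - 3

Write h(x) = ax^2 + bx + c. Substituting each data point gives a linear system:
  25a + 5b + c = -148
  36a + 6b + c = -213
  100a + 10b + c = -593
Solving the system yields a = -6, b = 1, c = -3.
So h(x) = -6x^2 + x - 3.
Check: h(10) = -593. ✓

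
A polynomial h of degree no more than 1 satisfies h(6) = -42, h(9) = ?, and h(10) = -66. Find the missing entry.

-60

The 2 known points determine the degree-1 polynomial uniquely.
Write h(t) = at + b. Substituting each data point gives a linear system:
  6a + b = -42
  10a + b = -66
Solving the system yields a = -6, b = -6.
So h(t) = -6t - 6.
Then h(9) = -60.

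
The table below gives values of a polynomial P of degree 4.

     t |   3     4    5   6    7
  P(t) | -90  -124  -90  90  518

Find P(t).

Write P(t) = at^4 + bt^3 + ct^2 + dt + e. Substituting each data point gives a linear system:
  81a + 27b + 9c + 3d + e = -90
  256a + 64b + 16c + 4d + e = -124
  625a + 125b + 25c + 5d + e = -90
  1296a + 216b + 36c + 6d + e = 90
  2401a + 343b + 49c + 7d + e = 518
Solving the system yields a = 1, b = -5, c = -3, d = -3, e = 0.
So P(t) = t^4 - 5t^3 - 3t^2 - 3t.
Check: P(6) = 90. ✓

P(t) = t^4 - 5t^3 - 3t^2 - 3t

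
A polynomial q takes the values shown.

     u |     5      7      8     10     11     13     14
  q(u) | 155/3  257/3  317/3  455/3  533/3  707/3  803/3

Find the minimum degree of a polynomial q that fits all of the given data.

Divided differences on the nodes 5, 7, 8, 10, 11, 13, 14:
  order 0: 155/3  257/3  317/3  455/3  533/3  707/3  803/3
  order 1: 17  20  23  26  29  32
  order 2: 1  1  1  1  1
  order 3: 0  0  0  0
  order 4: 0  0  0
  order 5: 0  0
  order 6: 0
The order-2 divided differences are all 1 (nonzero) and every higher order vanishes, so the data lies on a polynomial of degree exactly 2.

2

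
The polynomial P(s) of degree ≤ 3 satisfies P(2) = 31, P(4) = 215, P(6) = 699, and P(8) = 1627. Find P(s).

Using the Lagrange interpolation formula with nodes 2, 4, 6, 8:
  L_0(s) = (s - 4)(s - 6)(s - 8) / -48
  L_1(s) = (s - 2)(s - 6)(s - 8) / 16
  L_2(s) = (s - 2)(s - 4)(s - 8) / -16
  L_3(s) = (s - 2)(s - 4)(s - 6) / 48
Then P(s) = 31·L_0(s) + 215·L_1(s) + 699·L_2(s) + 1627·L_3(s).
Expanding and collecting terms gives P(s) = 3s³ + (3/2)s² - s + 3.
Check: P(2) = 31. ✓

P(s) = 3s^3 + (3/2)s^2 - s + 3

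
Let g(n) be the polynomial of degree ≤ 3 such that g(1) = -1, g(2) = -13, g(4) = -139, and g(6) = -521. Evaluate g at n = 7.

-853

Write g(n) = an^3 + bn^2 + cn + d. Substituting each data point gives a linear system:
  a + b + c + d = -1
  8a + 4b + 2c + d = -13
  64a + 16b + 4c + d = -139
  216a + 36b + 6c + d = -521
Solving the system yields a = -3, b = 4, c = -3, d = 1.
So g(n) = -3n^3 + 4n^2 - 3n + 1.
Then g(7) = -853.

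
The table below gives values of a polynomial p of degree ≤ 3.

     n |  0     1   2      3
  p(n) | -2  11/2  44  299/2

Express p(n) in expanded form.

Using the Lagrange interpolation formula with nodes 0, 1, 2, 3:
  L_0(n) = (n - 1)(n - 2)(n - 3) / -6
  L_1(n) = n(n - 2)(n - 3) / 2
  L_2(n) = n(n - 1)(n - 3) / -2
  L_3(n) = n(n - 1)(n - 2) / 6
Then p(n) = -2·L_0(n) + 11/2·L_1(n) + 44·L_2(n) + 299/2·L_3(n).
Expanding and collecting terms gives p(n) = 6n^3 - (5/2)n^2 + 4n - 2.
Check: p(2) = 44. ✓

p(n) = 6n^3 - (5/2)n^2 + 4n - 2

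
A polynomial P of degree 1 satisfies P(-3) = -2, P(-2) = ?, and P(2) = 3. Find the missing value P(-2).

-1

The 2 known points determine the degree-1 polynomial uniquely.
Write P(x) = ax + b. Substituting each data point gives a linear system:
  -3a + b = -2
  2a + b = 3
Solving the system yields a = 1, b = 1.
So P(x) = x + 1.
Then P(-2) = -1.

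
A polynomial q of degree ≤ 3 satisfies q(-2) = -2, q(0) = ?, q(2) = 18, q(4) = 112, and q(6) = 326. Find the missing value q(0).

-4

The 4 known points determine the degree-3 polynomial uniquely.
Write q(s) = as^3 + bs^2 + cs + d. Substituting each data point gives a linear system:
  -8a + 4b - 2c + d = -2
  8a + 4b + 2c + d = 18
  64a + 16b + 4c + d = 112
  216a + 36b + 6c + d = 326
Solving the system yields a = 1, b = 3, c = 1, d = -4.
So q(s) = s^3 + 3s^2 + s - 4.
Then q(0) = -4.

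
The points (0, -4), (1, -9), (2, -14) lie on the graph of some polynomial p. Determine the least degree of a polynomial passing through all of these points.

1

Forward differences of the values at n = 0, 1, 2:
  p  : -4  -9  -14
  Δ  : -5  -5
  Δ^2: 0
The first differences are constant (-5) and nonzero, while all higher differences vanish, so the minimal degree is 1.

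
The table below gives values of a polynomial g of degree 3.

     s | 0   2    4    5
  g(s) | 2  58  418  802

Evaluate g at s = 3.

Write g(s) = as^3 + bs^2 + cs + d. Substituting each data point gives a linear system:
  d = 2
  8a + 4b + 2c + d = 58
  64a + 16b + 4c + d = 418
  125a + 25b + 5c + d = 802
Solving the system yields a = 6, b = 2, c = 0, d = 2.
So g(s) = 6s³ + 2s² + 2.
Then g(3) = 182.

182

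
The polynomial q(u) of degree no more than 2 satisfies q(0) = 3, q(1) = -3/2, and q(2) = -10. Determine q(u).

q(u) = -2u^2 - (5/2)u + 3

Write q(u) = au^2 + bu + c. Substituting each data point gives a linear system:
  c = 3
  a + b + c = -3/2
  4a + 2b + c = -10
Solving the system yields a = -2, b = -5/2, c = 3.
So q(u) = -2u^2 - (5/2)u + 3.
Check: q(1) = -3/2. ✓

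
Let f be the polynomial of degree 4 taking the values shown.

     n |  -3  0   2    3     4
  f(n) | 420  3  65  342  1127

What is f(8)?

19307

Write f(n) = an^4 + bn^3 + cn^2 + dn + e. Substituting each data point gives a linear system:
  81a - 27b + 9c - 3d + e = 420
  e = 3
  16a + 8b + 4c + 2d + e = 65
  81a + 27b + 9c + 3d + e = 342
  256a + 64b + 16c + 4d + e = 1127
Solving the system yields a = 5, b = -2, c = -3, d = 5, e = 3.
So f(n) = 5n⁴ - 2n³ - 3n² + 5n + 3.
Then f(8) = 19307.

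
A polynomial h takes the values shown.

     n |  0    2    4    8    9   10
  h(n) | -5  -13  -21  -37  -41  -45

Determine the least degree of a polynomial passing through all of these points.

Divided differences on the nodes 0, 2, 4, 8, 9, 10:
  order 0: -5  -13  -21  -37  -41  -45
  order 1: -4  -4  -4  -4  -4
  order 2: 0  0  0  0
  order 3: 0  0  0
  order 4: 0  0
  order 5: 0
The order-1 divided differences are all -4 (nonzero) and every higher order vanishes, so the data lies on a polynomial of degree exactly 1.

1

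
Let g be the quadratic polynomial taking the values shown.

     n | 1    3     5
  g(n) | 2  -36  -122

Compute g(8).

-341

Forward differences of the values at n = 1, 3, 5:
  g  : 2  -36  -122
  Δ  : -38  -86
  Δ^2: -48
The second differences are constant, confirming degree 2.
Interpolating (Newton forward form) and evaluating at n = 8 gives g(8) = -341.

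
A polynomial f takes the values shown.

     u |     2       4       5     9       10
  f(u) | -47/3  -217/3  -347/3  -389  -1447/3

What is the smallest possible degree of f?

Divided differences on the nodes 2, 4, 5, 9, 10:
  order 0: -47/3  -217/3  -347/3  -389  -1447/3
  order 1: -85/3  -130/3  -205/3  -280/3
  order 2: -5  -5  -5
  order 3: 0  0
  order 4: 0
The order-2 divided differences are all -5 (nonzero) and every higher order vanishes, so the data lies on a polynomial of degree exactly 2.

2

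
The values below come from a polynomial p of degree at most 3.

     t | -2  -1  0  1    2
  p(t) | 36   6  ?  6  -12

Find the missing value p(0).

On equispaced nodes a degree-3 polynomial has vanishing fourth forward difference, so
  p(-2) - 4·p(-1) + 6·p(0) - 4·p(1) + p(2) = 0.
Substituting the known values and solving for p(0):
  6·p(0) = 24
  p(0) = 4.

4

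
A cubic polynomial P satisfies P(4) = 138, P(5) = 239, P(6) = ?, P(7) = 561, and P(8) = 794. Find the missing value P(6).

On equispaced nodes a degree-3 polynomial has vanishing fourth forward difference, so
  P(4) - 4·P(5) + 6·P(6) - 4·P(7) + P(8) = 0.
Substituting the known values and solving for P(6):
  6·P(6) = 2268
  P(6) = 378.

378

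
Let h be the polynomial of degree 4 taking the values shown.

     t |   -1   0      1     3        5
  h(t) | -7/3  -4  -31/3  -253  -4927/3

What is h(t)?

Using the Lagrange interpolation formula with nodes -1, 0, 1, 3, 5:
  L_0(t) = t(t - 1)(t - 3)(t - 5) / 48
  L_1(t) = (t + 1)(t - 1)(t - 3)(t - 5) / -15
  L_2(t) = (t + 1)t(t - 3)(t - 5) / 16
  L_3(t) = (t + 1)t(t - 1)(t - 5) / -48
  L_4(t) = (t + 1)t(t - 1)(t - 3) / 240
Then h(t) = -7/3·L_0(t) - 4·L_1(t) - 31/3·L_2(t) - 253·L_3(t) - 4927/3·L_4(t).
Expanding and collecting terms gives h(t) = -2t^4 - 3t^3 - (1/3)t^2 - t - 4.
Check: h(1) = -31/3. ✓

h(t) = -2t^4 - 3t^3 - (1/3)t^2 - t - 4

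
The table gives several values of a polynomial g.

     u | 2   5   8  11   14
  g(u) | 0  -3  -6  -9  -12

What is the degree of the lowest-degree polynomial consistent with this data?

Forward differences of the values at u = 2, 5, 8, 11, 14:
  g  : 0  -3  -6  -9  -12
  Δ  : -3  -3  -3  -3
  Δ^2: 0  0  0
  Δ^3: 0  0
  Δ^4: 0
The first differences are constant (-3) and nonzero, while all higher differences vanish, so the minimal degree is 1.

1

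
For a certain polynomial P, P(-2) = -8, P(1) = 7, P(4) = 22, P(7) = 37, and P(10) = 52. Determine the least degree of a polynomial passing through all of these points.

Forward differences of the values at s = -2, 1, 4, 7, 10:
  P  : -8  7  22  37  52
  Δ  : 15  15  15  15
  Δ^2: 0  0  0
  Δ^3: 0  0
  Δ^4: 0
The first differences are constant (15) and nonzero, while all higher differences vanish, so the minimal degree is 1.

1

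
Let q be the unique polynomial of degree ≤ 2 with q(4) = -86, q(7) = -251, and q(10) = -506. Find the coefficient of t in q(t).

0

Write q(t) = at^2 + bt + c. Substituting each data point gives a linear system:
  16a + 4b + c = -86
  49a + 7b + c = -251
  100a + 10b + c = -506
Solving the system yields a = -5, b = 0, c = -6.
So q(t) = -5t² - 6.
The coefficient of t is 0.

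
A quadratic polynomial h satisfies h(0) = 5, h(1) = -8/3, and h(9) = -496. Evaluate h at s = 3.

Using the Lagrange interpolation formula with nodes 0, 1, 9:
  L_0(s) = (s - 1)(s - 9) / 9
  L_1(s) = s(s - 9) / -8
  L_2(s) = s(s - 1) / 72
Then h(s) = 5·L_0(s) - 8/3·L_1(s) - 496·L_2(s).
Expanding and collecting terms gives h(s) = -6s^2 - (5/3)s + 5.
Evaluating at s = 3: h(3) = -54.

-54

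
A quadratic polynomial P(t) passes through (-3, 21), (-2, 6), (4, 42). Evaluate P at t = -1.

-3

Using the Lagrange interpolation formula with nodes -3, -2, 4:
  L_0(t) = (t + 2)(t - 4) / 7
  L_1(t) = (t + 3)(t - 4) / -6
  L_2(t) = (t + 3)(t + 2) / 42
Then P(t) = 21·L_0(t) + 6·L_1(t) + 42·L_2(t).
Expanding and collecting terms gives P(t) = 3t^2 - 6.
Evaluating at t = -1: P(-1) = -3.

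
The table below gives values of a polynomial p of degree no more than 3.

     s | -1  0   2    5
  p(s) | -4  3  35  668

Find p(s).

p(s) = 6s^3 - 3s^2 - 2s + 3

Using the Lagrange interpolation formula with nodes -1, 0, 2, 5:
  L_0(s) = s(s - 2)(s - 5) / -18
  L_1(s) = (s + 1)(s - 2)(s - 5) / 10
  L_2(s) = (s + 1)s(s - 5) / -18
  L_3(s) = (s + 1)s(s - 2) / 90
Then p(s) = -4·L_0(s) + 3·L_1(s) + 35·L_2(s) + 668·L_3(s).
Expanding and collecting terms gives p(s) = 6s³ - 3s² - 2s + 3.
Check: p(5) = 668. ✓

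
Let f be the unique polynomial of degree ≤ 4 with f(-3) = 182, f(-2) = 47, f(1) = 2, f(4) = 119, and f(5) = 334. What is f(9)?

4634

Using the Lagrange interpolation formula with nodes -3, -2, 1, 4, 5:
  L_0(u) = (u + 2)(u - 1)(u - 4)(u - 5) / 224
  L_1(u) = (u + 3)(u - 1)(u - 4)(u - 5) / -126
  L_2(u) = (u + 3)(u + 2)(u - 4)(u - 5) / 144
  L_3(u) = (u + 3)(u + 2)(u - 1)(u - 5) / -126
  L_4(u) = (u + 3)(u + 2)(u - 1)(u - 4) / 224
Then f(u) = 182·L_0(u) + 47·L_1(u) + 2·L_2(u) + 119·L_3(u) + 334·L_4(u).
Expanding and collecting terms gives f(u) = u^4 - 3u^3 + 3u^2 + 2u - 1.
Evaluating at u = 9: f(9) = 4634.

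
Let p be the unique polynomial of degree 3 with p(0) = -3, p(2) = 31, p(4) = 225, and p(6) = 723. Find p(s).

p(s) = 3s^3 + 2s^2 + s - 3

Write p(s) = as^3 + bs^2 + cs + d. Substituting each data point gives a linear system:
  d = -3
  8a + 4b + 2c + d = 31
  64a + 16b + 4c + d = 225
  216a + 36b + 6c + d = 723
Solving the system yields a = 3, b = 2, c = 1, d = -3.
So p(s) = 3s³ + 2s² + s - 3.
Check: p(0) = -3. ✓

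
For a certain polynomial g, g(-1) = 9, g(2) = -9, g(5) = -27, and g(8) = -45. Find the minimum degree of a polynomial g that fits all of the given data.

Forward differences of the values at n = -1, 2, 5, 8:
  g  : 9  -9  -27  -45
  Δ  : -18  -18  -18
  Δ^2: 0  0
  Δ^3: 0
The first differences are constant (-18) and nonzero, while all higher differences vanish, so the minimal degree is 1.

1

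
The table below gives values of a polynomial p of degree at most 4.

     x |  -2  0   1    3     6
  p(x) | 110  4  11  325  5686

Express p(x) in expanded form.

Using the Lagrange interpolation formula with nodes -2, 0, 1, 3, 6:
  L_0(x) = x(x - 1)(x - 3)(x - 6) / 240
  L_1(x) = (x + 2)(x - 1)(x - 3)(x - 6) / -36
  L_2(x) = (x + 2)x(x - 3)(x - 6) / 30
  L_3(x) = (x + 2)x(x - 1)(x - 6) / -90
  L_4(x) = (x + 2)x(x - 1)(x - 3) / 720
Then p(x) = 110·L_0(x) + 4·L_1(x) + 11·L_2(x) + 325·L_3(x) + 5686·L_4(x).
Expanding and collecting terms gives p(x) = 5x⁴ - 4x³ + x² + 5x + 4.
Check: p(-2) = 110. ✓

p(x) = 5x^4 - 4x^3 + x^2 + 5x + 4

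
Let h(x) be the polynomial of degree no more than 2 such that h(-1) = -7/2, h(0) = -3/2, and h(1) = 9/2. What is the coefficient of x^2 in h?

2

Write h(x) = ax^2 + bx + c. Substituting each data point gives a linear system:
  a - b + c = -7/2
  c = -3/2
  a + b + c = 9/2
Solving the system yields a = 2, b = 4, c = -3/2.
So h(x) = 2x^2 + 4x - 3/2.
The leading coefficient is 2.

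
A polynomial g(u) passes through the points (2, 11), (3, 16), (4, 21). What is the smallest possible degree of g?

Forward differences of the values at u = 2, 3, 4:
  g  : 11  16  21
  Δ  : 5  5
  Δ^2: 0
The first differences are constant (5) and nonzero, while all higher differences vanish, so the minimal degree is 1.

1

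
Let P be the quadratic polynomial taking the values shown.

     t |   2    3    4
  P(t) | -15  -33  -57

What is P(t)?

Using the Lagrange interpolation formula with nodes 2, 3, 4:
  L_0(t) = (t - 3)(t - 4) / 2
  L_1(t) = (t - 2)(t - 4) / -1
  L_2(t) = (t - 2)(t - 3) / 2
Then P(t) = -15·L_0(t) - 33·L_1(t) - 57·L_2(t).
Expanding and collecting terms gives P(t) = -3t^2 - 3t + 3.
Check: P(3) = -33. ✓

P(t) = -3t^2 - 3t + 3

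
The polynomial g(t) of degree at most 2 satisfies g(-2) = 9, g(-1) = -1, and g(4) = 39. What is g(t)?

Using the Lagrange interpolation formula with nodes -2, -1, 4:
  L_0(t) = (t + 1)(t - 4) / 6
  L_1(t) = (t + 2)(t - 4) / -5
  L_2(t) = (t + 2)(t + 1) / 30
Then g(t) = 9·L_0(t) - 1·L_1(t) + 39·L_2(t).
Expanding and collecting terms gives g(t) = 3t^2 - t - 5.
Check: g(-2) = 9. ✓

g(t) = 3t^2 - t - 5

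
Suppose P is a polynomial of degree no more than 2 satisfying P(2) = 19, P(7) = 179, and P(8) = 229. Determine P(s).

P(s) = 3s^2 + 5s - 3

Write P(s) = as^2 + bs + c. Substituting each data point gives a linear system:
  4a + 2b + c = 19
  49a + 7b + c = 179
  64a + 8b + c = 229
Solving the system yields a = 3, b = 5, c = -3.
So P(s) = 3s^2 + 5s - 3.
Check: P(2) = 19. ✓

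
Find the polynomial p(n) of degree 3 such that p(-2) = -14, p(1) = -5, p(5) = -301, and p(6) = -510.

Write p(n) = an^3 + bn^2 + cn + d. Substituting each data point gives a linear system:
  -8a + 4b - 2c + d = -14
  a + b + c + d = -5
  125a + 25b + 5c + d = -301
  216a + 36b + 6c + d = -510
Solving the system yields a = -2, b = -3, c = 6, d = -6.
So p(n) = -2n^3 - 3n^2 + 6n - 6.
Check: p(1) = -5. ✓

p(n) = -2n^3 - 3n^2 + 6n - 6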